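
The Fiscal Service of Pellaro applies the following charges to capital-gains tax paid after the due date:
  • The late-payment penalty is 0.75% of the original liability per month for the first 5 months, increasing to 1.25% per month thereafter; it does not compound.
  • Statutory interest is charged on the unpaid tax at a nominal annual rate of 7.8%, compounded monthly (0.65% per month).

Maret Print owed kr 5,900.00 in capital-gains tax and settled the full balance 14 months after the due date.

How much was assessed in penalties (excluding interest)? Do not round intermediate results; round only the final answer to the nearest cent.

Penalty, months 1–5: 5 × 0.75% × kr 5,900.00 = kr 221.25
Penalty, months 6–14: 9 × 1.25% × kr 5,900.00 = kr 663.75
Total penalty = kr 221.25 + kr 663.75 = kr 885.00

kr 885.00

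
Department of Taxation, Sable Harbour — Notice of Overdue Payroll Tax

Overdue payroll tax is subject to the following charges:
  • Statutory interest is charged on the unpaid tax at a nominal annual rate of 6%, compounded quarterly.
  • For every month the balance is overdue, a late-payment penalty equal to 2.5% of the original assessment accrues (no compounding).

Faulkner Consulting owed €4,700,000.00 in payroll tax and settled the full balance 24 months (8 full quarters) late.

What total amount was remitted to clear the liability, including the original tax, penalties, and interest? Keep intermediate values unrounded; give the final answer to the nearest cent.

€8,114,515.16

Late-payment penalty = 2.5% × €4,700,000.00 × 24 mo = €2,820,000.00
Interest (6%/yr ÷ 4 = 1.5%/quarter): €4,700,000.00 × ((1 + 0.015)^8 − 1) = €594,515.1570…
Total = €4,700,000.00 + €2,820,000.0000 + €594,515.1570… = €8,114,515.16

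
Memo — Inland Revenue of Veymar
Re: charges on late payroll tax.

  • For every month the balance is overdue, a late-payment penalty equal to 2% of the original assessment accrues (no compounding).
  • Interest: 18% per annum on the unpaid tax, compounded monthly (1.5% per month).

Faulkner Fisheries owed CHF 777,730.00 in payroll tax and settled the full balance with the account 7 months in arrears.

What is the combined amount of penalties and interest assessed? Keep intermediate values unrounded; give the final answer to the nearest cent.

CHF 194,311.88

Late-payment penalty = 2% × CHF 777,730.00 × 7 mo = CHF 108,882.20
Interest: CHF 777,730.00 × ((1 + 0.015)^7 − 1) = CHF 777,730.00 × 0.1098449… = CHF 85,429.6841…
Penalties + interest = CHF 108,882.2000 + CHF 85,429.6841… = CHF 194,311.88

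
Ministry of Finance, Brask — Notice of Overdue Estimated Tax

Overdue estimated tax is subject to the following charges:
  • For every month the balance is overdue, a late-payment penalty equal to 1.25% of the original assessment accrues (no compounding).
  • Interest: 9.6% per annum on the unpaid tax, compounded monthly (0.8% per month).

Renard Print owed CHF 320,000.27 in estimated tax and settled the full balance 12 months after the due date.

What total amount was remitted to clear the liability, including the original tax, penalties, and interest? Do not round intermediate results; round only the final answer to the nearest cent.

CHF 400,108.72

Late-payment penalty: 12 × 1.25% × CHF 320,000.27 = CHF 48,000.04…
Interest: CHF 320,000.27 × ((1 + 0.008)^12 − 1) = CHF 320,000.27 × 0.1003387… = CHF 32,108.4091…
Total = CHF 320,000.27 + CHF 48,000.0405 + CHF 32,108.4091… = CHF 400,108.72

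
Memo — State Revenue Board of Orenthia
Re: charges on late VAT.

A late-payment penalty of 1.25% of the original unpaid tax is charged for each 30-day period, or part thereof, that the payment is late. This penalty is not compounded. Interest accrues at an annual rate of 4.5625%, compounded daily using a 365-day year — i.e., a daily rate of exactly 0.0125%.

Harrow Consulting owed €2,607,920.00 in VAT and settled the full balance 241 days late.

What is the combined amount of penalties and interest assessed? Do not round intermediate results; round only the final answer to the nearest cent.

€373,144.87

Penalty periods: ⌈241/30⌉ = 9; penalty = 9 × 1.25% × €2,607,920.00 = €293,391.00
Interest: €2,607,920.00 × ((1 + 0.000125)^241 − 1) = €2,607,920.00 × 0.03058141… = €79,753.8671…
Penalties + interest = €293,391.0000 + €79,753.8671… = €373,144.87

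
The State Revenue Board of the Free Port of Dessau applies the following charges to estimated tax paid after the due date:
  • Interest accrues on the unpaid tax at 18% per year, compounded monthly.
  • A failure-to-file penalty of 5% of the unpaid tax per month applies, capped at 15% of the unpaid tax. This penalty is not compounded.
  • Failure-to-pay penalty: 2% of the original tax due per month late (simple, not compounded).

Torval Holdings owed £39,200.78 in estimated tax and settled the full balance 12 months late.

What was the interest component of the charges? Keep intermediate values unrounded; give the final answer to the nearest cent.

£7,668.38

Interest (18%/yr ÷ 12 = 1.5%/month): £39,200.78 × ((1 + 0.015)^12 − 1) = £7,668.3849…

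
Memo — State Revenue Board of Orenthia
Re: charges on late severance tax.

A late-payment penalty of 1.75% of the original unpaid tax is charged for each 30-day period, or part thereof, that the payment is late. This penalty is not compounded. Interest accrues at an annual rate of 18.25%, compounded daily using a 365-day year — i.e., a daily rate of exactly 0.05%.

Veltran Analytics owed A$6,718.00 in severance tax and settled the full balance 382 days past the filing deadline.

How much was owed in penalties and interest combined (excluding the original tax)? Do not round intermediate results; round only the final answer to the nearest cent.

Penalty periods: ⌈382/30⌉ = 13; penalty = 13 × 1.75% × A$6,718.00 = A$1,528.35…
Interest: A$6,718.00 × ((1 + 0.0005)^382 − 1) = A$6,718.00 × 0.21040167… = A$1,413.4784…
Penalties + interest = A$1,528.3450 + A$1,413.4784… = A$2,941.82

A$2,941.82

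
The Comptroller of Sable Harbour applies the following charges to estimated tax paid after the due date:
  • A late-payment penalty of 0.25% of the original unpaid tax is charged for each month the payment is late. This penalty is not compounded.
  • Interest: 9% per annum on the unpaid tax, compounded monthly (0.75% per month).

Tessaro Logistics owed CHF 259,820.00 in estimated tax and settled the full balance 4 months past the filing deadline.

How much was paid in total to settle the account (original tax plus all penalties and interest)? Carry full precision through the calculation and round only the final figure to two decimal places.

Late-payment penalty = 0.25% × CHF 259,820.00 × 4 mo = CHF 2,598.20
Interest: CHF 259,820.00 × ((1 + 0.0075)^4 − 1) = CHF 259,820.00 × 0.0303392… = CHF 7,882.7285…
Total = CHF 259,820.00 + CHF 2,598.2000 + CHF 7,882.7285… = CHF 270,300.93

CHF 270,300.93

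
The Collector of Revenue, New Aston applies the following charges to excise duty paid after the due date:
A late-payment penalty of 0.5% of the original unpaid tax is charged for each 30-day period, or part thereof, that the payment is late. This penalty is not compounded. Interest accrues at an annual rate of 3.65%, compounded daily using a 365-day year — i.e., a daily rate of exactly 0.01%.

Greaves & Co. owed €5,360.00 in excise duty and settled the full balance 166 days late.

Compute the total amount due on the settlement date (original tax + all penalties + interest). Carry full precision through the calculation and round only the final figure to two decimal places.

Penalty periods: ⌈166/30⌉ = 6; penalty = 6 × 0.5% × €5,360.00 = €160.80
Interest: €5,360.00 × ((1 + 0.0001)^166 − 1) = €5,360.00 × 0.01673770… = €89.7141…
Total = €5,360.00 + €160.8000 + €89.7141… = €5,610.51

€5,610.51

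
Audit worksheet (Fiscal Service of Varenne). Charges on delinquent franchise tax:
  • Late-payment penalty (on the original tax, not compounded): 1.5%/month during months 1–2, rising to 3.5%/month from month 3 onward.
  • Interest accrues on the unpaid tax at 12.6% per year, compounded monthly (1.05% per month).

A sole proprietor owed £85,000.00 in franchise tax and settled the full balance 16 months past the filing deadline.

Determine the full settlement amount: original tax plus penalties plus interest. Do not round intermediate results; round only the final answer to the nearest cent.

Penalty, months 1–2: 2 × 1.5% × £85,000.00 = £2,550.00
Penalty, months 3–16: 14 × 3.5% × £85,000.00 = £41,650.00
Interest: £85,000.00 × ((1 + 0.0105)^16 − 1) = £85,000.00 × 0.1819010… = £15,461.5816…
Total = £85,000.00 + £44,200.0000 + £15,461.5816… = £144,661.58

£144,661.58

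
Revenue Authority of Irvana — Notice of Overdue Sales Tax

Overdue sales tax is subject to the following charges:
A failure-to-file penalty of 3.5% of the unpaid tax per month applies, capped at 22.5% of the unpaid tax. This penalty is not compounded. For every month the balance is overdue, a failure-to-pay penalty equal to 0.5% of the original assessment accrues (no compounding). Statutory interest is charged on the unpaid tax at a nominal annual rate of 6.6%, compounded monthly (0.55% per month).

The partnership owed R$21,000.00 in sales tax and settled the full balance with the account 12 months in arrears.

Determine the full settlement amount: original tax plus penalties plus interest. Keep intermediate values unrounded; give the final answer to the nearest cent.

Failure-to-file: 12 × 3.5% × R$21,000.00 = R$8,820.00, capped at 22.5% × R$21,000.00 = R$4,725.00
Failure-to-pay penalty: 12 × 0.5% × R$21,000.00 = R$1,260.00
Interest: R$21,000.00 × ((1 + 0.0055)^12 − 1) = R$21,000.00 × 0.0680336… = R$1,428.7047…
Total = R$21,000.00 + R$5,985.0000 + R$1,428.7047… = R$28,413.70

R$28,413.70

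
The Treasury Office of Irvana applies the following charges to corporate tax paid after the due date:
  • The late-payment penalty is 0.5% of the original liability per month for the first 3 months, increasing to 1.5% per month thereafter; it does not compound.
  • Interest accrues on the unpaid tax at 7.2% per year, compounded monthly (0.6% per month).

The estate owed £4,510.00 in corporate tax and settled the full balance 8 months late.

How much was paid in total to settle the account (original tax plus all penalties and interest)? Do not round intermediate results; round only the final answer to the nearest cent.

Penalty, months 1–3: 3 × 0.5% × £4,510.00 = £67.65
Penalty, months 4–8: 5 × 1.5% × £4,510.00 = £338.25
Interest: £4,510.00 × ((1 + 0.006)^8 − 1) = £4,510.00 × 0.0490202… = £221.0810…
Total = £4,510.00 + £405.9000 + £221.0810… = £5,136.98

£5,136.98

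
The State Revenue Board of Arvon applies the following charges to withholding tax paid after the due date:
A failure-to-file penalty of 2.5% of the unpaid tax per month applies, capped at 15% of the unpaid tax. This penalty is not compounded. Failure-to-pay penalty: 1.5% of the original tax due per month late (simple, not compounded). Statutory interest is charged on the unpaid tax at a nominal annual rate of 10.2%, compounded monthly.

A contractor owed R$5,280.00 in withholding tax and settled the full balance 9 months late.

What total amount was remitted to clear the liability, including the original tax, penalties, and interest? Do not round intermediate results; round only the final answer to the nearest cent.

R$7,202.73

Failure-to-file: 9 × 2.5% × R$5,280.00 = R$1,188.00, capped at 15% × R$5,280.00 = R$792.00
Failure-to-pay penalty = 1.5% × R$5,280.00 × 9 mo = R$712.80
Interest (10.2%/yr ÷ 12 = 0.85%/month): R$5,280.00 × ((1 + 0.0085)^9 − 1) = R$417.9292…
Total = R$5,280.00 + R$1,504.8000 + R$417.9292… = R$7,202.73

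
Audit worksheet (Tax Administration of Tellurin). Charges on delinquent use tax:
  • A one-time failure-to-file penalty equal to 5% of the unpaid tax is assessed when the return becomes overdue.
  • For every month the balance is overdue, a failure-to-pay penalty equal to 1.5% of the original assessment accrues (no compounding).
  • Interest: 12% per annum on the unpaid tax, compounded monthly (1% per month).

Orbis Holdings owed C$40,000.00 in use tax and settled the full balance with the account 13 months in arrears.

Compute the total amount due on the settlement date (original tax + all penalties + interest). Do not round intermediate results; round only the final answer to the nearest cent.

C$55,323.73

Failure-to-file penalty: 5% × C$40,000.00 = C$2,000.00
Failure-to-pay penalty = 1.5% × C$40,000.00 × 13 mo = C$7,800.00
Interest: C$40,000.00 × ((1 + 0.01)^13 − 1) = C$40,000.00 × 0.1380933… = C$5,523.7312…
Total = C$40,000.00 + C$9,800.0000 + C$5,523.7312… = C$55,323.73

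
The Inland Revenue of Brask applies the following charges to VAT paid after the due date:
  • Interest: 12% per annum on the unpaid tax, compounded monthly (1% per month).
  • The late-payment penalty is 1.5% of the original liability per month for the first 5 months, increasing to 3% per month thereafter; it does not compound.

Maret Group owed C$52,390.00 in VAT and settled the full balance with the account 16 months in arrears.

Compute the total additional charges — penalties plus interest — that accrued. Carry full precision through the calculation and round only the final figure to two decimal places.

C$30,259.35

Penalty, months 1–5: 5 × 1.5% × C$52,390.00 = C$3,929.25
Penalty, months 6–16: 11 × 3% × C$52,390.00 = C$17,288.70
Interest: C$52,390.00 × ((1 + 0.01)^16 − 1) = C$52,390.00 × 0.1725786… = C$9,041.3952…
Penalties + interest = C$21,217.9500 + C$9,041.3952… = C$30,259.35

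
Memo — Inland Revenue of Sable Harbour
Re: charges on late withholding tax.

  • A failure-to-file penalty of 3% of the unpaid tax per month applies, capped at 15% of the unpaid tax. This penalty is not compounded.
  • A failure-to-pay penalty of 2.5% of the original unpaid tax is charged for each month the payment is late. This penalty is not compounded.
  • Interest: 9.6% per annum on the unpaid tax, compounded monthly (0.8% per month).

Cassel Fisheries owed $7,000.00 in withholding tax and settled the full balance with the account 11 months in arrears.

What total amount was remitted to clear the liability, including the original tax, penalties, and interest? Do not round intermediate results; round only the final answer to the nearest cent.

Failure-to-file: 11 × 3% × $7,000.00 = $2,310.00, capped at 15% × $7,000.00 = $1,050.00
Failure-to-pay penalty: 11 × 2.5% × $7,000.00 = $1,925.00
Interest: $7,000.00 × ((1 + 0.008)^11 − 1) = $7,000.00 × 0.0916058… = $641.2409…
Total = $7,000.00 + $2,975.0000 + $641.2409… = $10,616.24

$10,616.24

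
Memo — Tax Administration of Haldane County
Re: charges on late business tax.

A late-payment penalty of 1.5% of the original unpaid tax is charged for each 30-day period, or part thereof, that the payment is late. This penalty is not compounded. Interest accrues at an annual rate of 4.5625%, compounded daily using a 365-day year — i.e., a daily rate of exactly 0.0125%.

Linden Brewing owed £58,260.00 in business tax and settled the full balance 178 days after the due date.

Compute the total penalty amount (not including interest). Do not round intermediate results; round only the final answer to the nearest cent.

Penalty periods: ⌈178/30⌉ = 6; penalty = 6 × 1.5% × £58,260.00 = £5,243.40

£5,243.40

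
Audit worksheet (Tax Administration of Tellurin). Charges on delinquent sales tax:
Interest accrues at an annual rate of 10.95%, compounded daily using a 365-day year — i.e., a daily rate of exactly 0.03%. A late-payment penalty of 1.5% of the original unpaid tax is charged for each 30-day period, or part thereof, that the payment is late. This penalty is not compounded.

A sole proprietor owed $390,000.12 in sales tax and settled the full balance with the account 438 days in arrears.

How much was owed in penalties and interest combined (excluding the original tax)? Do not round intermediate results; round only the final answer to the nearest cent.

Penalty periods: ⌈438/30⌉ = 15; penalty = 15 × 1.5% × $390,000.12 = $87,750.03…
Interest: $390,000.12 × ((1 + 0.0003)^438 − 1) = $390,000.12 × 0.14040139… = $54,756.5576…
Penalties + interest = $87,750.0270 + $54,756.5576… = $142,506.58

$142,506.58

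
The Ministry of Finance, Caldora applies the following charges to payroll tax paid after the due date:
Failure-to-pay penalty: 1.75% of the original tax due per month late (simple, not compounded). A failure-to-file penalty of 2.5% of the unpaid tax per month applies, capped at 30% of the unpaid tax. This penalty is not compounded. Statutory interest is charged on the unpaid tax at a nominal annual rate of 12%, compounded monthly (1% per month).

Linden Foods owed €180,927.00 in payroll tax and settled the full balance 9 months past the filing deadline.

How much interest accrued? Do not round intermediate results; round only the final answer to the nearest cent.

€16,950.20

Interest: €180,927.00 × ((1 + 0.01)^9 − 1) = €180,927.00 × 0.0936853… = €16,950.1953…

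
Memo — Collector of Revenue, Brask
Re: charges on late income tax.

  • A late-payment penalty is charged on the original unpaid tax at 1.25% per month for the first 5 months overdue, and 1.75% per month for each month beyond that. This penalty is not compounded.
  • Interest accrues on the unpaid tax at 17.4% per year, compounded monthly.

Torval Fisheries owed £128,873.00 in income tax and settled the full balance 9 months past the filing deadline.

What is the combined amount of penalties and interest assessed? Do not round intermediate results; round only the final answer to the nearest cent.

£34,902.77

Penalty, months 1–5: 5 × 1.25% × £128,873.00 = £8,054.56…
Penalty, months 6–9: 4 × 1.75% × £128,873.00 = £9,021.11
Interest (17.4%/yr ÷ 12 = 1.45%/month): £128,873.00 × ((1 + 0.0145)^9 − 1) = £17,827.0969…
Penalties + interest = £17,075.6725 + £17,827.0969… = £34,902.77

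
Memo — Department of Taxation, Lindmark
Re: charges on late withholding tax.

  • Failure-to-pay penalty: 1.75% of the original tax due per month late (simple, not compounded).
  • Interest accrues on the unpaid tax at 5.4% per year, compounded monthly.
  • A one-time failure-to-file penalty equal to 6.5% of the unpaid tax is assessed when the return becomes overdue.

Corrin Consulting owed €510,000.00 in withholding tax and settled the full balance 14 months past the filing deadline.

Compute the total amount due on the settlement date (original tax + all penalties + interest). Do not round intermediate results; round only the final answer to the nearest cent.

Failure-to-file penalty: 6.5% × €510,000.00 = €33,150.00
Failure-to-pay penalty = 1.75% × €510,000.00 × 14 mo = €124,950.00
Interest (5.4%/yr ÷ 12 = 0.45%/month): €510,000.00 × ((1 + 0.0045)^14 − 1) = €33,086.9302…
Total = €510,000.00 + €158,100.0000 + €33,086.9302… = €701,186.93

€701,186.93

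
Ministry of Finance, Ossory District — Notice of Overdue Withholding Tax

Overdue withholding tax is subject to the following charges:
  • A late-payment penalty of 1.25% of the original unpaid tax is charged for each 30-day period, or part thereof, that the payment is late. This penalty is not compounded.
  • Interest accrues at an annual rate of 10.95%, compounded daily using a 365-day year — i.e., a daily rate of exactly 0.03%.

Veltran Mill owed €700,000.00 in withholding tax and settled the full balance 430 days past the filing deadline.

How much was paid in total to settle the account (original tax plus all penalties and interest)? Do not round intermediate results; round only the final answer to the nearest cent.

€927,617.68

Penalty periods: ⌈430/30⌉ = 15; penalty = 15 × 1.25% × €700,000.00 = €131,250.00
Interest: €700,000.00 × ((1 + 0.0003)^430 − 1) = €700,000.00 × 0.13766811… = €96,367.6801…
Total = €700,000.00 + €131,250.0000 + €96,367.6801… = €927,617.68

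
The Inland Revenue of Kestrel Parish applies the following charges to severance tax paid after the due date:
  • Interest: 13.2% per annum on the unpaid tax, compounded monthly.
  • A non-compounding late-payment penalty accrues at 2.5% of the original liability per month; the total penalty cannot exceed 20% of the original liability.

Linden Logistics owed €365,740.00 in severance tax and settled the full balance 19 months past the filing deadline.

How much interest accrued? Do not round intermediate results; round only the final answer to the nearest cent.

Interest (13.2%/yr ÷ 12 = 1.1%/month): €365,740.00 × ((1 + 0.011)^19 − 1) = €84,500.3536…

€84,500.35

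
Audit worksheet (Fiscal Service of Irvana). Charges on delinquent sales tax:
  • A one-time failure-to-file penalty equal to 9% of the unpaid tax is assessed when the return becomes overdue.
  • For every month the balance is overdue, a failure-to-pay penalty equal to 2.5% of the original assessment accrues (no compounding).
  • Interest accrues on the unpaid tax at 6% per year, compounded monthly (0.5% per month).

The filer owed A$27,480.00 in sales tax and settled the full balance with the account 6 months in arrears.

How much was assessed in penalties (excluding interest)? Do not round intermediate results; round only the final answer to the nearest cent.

Failure-to-file penalty: 9% × A$27,480.00 = A$2,473.20
Failure-to-pay penalty: 6 × 2.5% × A$27,480.00 = A$4,122.00
Total penalty = A$2,473.20 + A$4,122.00 = A$6,595.20

A$6,595.20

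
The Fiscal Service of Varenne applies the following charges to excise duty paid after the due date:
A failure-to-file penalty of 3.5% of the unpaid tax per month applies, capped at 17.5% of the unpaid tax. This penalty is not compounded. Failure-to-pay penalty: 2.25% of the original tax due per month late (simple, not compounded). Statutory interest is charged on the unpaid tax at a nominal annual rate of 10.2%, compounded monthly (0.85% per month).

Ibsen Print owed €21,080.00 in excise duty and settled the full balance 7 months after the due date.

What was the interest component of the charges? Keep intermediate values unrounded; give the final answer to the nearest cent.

€1,286.70

Interest: €21,080.00 × ((1 + 0.0085)^7 − 1) = €21,080.00 × 0.0610389… = €1,286.7006…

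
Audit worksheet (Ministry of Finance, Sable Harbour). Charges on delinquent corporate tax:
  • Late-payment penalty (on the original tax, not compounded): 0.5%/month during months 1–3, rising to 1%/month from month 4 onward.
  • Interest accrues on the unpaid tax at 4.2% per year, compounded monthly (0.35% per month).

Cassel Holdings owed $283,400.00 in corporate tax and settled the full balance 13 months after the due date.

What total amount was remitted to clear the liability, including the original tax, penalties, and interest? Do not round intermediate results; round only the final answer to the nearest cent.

Penalty, months 1–3: 3 × 0.5% × $283,400.00 = $4,251.00
Penalty, months 4–13: 10 × 1% × $283,400.00 = $28,340.00
Interest: $283,400.00 × ((1 + 0.0035)^13 − 1) = $283,400.00 × 0.0464679… = $13,168.9944…
Total = $283,400.00 + $32,591.0000 + $13,168.9944… = $329,159.99

$329,159.99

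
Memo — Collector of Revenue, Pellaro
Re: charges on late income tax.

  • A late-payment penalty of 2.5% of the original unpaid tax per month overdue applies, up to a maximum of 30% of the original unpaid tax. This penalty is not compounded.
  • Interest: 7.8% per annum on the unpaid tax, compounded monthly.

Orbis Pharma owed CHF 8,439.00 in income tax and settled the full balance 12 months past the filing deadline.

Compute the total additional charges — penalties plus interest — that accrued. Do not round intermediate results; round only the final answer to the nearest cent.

CHF 3,213.99

Penalty (uncapped): 12 × 2.5% × CHF 8,439.00 = CHF 2,531.70; cap = 30% × CHF 8,439.00 = CHF 2,531.70 → penalty = CHF 2,531.70
Interest (7.8%/yr ÷ 12 = 0.65%/month): CHF 8,439.00 × ((1 + 0.0065)^12 − 1) = CHF 682.2915…
Penalties + interest = CHF 2,531.7000 + CHF 682.2915… = CHF 3,213.99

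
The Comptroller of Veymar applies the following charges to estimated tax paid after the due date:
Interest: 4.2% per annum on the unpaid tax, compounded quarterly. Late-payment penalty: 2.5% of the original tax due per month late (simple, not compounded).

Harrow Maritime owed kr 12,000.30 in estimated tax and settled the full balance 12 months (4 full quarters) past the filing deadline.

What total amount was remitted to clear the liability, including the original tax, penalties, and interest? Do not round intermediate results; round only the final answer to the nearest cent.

kr 16,112.40

Late-payment penalty = 2.5% × kr 12,000.30 × 12 mo = kr 3,600.09
Interest (4.2%/yr ÷ 4 = 1.05%/quarter): kr 12,000.30 × ((1 + 0.0105)^4 − 1) = kr 512.0065…
Total = kr 12,000.30 + kr 3,600.0900 + kr 512.0065… = kr 16,112.40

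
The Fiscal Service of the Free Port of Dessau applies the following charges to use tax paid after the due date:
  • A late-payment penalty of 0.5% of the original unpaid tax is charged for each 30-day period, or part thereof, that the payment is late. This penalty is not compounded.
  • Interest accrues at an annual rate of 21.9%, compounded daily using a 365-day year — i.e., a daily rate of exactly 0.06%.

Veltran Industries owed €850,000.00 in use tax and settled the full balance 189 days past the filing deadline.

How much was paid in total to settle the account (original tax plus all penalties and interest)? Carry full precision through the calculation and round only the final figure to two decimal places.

€981,785.52

Penalty periods: ⌈189/30⌉ = 7; penalty = 7 × 0.5% × €850,000.00 = €29,750.00
Interest: €850,000.00 × ((1 + 0.0006)^189 − 1) = €850,000.00 × 0.12004179… = €102,035.5182…
Total = €850,000.00 + €29,750.0000 + €102,035.5182… = €981,785.52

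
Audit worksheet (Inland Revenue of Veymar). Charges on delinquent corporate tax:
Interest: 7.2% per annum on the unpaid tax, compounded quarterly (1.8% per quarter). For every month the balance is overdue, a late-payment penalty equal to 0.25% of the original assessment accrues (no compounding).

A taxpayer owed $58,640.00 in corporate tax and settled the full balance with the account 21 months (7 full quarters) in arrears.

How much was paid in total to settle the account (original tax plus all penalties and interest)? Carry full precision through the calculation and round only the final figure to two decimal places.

$69,518.41

Late-payment penalty = 0.25% × $58,640.00 × 21 mo = $3,078.60
Interest: $58,640.00 × ((1 + 0.018)^7 − 1) = $58,640.00 × 0.1330118… = $7,799.8140…
Total = $58,640.00 + $3,078.6000 + $7,799.8140… = $69,518.41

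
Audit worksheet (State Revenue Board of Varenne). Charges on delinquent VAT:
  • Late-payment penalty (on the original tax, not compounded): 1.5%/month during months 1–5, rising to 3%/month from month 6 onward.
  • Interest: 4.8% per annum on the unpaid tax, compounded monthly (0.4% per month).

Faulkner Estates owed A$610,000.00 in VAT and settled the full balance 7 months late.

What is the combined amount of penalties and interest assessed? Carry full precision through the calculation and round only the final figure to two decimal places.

Penalty, months 1–5: 5 × 1.5% × A$610,000.00 = A$45,750.00
Penalty, months 6–7: 2 × 3% × A$610,000.00 = A$36,600.00
Interest: A$610,000.00 × ((1 + 0.004)^7 − 1) = A$610,000.00 × 0.0283382… = A$17,286.3319…
Penalties + interest = A$82,350.0000 + A$17,286.3319… = A$99,636.33

A$99,636.33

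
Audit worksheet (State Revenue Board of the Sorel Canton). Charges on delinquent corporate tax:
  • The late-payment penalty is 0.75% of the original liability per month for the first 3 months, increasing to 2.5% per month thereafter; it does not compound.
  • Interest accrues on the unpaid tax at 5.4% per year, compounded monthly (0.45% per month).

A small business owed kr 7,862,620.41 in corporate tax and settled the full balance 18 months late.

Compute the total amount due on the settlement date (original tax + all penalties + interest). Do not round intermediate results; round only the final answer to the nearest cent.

Penalty, months 1–3: 3 × 0.75% × kr 7,862,620.41 = kr 176,908.96…
Penalty, months 4–18: 15 × 2.5% × kr 7,862,620.41 = kr 2,948,482.65…
Interest: kr 7,862,620.41 × ((1 + 0.0045)^18 − 1) = kr 7,862,620.41 × 0.0841739… = kr 661,827.2571…
Total = kr 7,862,620.41 + kr 3,125,391.6130… + kr 661,827.2571… = kr 11,649,839.28

kr 11,649,839.28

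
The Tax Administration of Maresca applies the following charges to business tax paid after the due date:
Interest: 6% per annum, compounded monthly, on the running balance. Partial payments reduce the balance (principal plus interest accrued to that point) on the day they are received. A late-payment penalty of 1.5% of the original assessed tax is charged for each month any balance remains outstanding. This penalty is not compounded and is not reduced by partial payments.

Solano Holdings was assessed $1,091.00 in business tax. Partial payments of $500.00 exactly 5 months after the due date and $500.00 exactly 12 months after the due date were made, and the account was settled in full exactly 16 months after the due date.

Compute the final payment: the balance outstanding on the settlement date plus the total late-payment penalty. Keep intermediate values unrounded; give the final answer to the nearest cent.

$405.20

Monthly rate = 6% ÷ 12 = 0.5%
Balance at month 5: $1,091.0000 × (1 + 0.005)^5 = $1,118.5491…
After $500.00 payment: $1,118.5491… − $500.00 = $618.5491…
Balance at month 12: $618.5491… × (1 + 0.005)^7 = $640.5258…
After $500.00 payment: $640.5258… − $500.00 = $140.5258…
Balance at month 16: $140.5258… × (1 + 0.005)^4 = $143.3575…
Penalty: 16 × 1.5% × $1,091.00 = $261.84
Final settlement = outstanding balance + penalty = $143.3575… + $261.84 = $405.20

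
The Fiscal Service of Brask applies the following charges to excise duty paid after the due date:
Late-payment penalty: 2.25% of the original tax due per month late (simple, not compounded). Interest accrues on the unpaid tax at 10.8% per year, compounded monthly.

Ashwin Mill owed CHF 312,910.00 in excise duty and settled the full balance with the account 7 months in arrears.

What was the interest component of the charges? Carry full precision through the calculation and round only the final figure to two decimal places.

CHF 20,253.65

Interest (10.8%/yr ÷ 12 = 0.9%/month): CHF 312,910.00 × ((1 + 0.009)^7 − 1) = CHF 20,253.6461…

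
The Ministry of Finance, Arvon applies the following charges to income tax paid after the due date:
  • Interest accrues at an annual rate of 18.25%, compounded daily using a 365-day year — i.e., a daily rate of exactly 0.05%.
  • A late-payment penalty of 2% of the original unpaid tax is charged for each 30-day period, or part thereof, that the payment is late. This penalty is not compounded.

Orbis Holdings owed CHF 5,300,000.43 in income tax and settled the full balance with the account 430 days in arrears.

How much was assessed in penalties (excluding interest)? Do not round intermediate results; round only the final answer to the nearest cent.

CHF 1,590,000.13

Penalty periods: ⌈430/30⌉ = 15; penalty = 15 × 2% × CHF 5,300,000.43 = CHF 1,590,000.13…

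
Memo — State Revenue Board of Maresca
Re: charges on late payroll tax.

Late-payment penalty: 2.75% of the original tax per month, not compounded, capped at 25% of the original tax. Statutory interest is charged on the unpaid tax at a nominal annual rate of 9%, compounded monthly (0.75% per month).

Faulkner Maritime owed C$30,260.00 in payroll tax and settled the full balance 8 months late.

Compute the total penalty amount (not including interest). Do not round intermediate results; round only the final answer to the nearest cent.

C$6,657.20

Penalty: 8 × 2.75% × C$30,260.00 = C$6,657.20 (below the 25% cap of C$7,565.00)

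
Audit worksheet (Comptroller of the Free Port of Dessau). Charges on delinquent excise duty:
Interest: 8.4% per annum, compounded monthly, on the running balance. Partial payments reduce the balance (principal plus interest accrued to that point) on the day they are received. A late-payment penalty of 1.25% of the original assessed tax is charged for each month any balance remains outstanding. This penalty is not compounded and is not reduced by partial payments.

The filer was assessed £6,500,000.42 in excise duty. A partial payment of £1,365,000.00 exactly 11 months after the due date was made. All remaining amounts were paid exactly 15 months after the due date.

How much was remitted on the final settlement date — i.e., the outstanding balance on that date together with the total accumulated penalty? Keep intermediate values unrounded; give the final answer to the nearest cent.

£7,032,105.92

Monthly rate = 8.4% ÷ 12 = 0.7%
Balance at month 11: £6,500,000.4200 × (1 + 0.007)^11 = £7,018,391.0220…
After £1,365,000.00 payment: £7,018,391.0220… − £1,365,000.00 = £5,653,391.0220…
Balance at month 15: £5,653,391.0220… × (1 + 0.007)^4 = £5,813,355.8376…
Penalty: 15 × 1.25% × £6,500,000.42 = £1,218,750.08…
Final settlement = outstanding balance + penalty = £5,813,355.8376… + £1,218,750.08… = £7,032,105.92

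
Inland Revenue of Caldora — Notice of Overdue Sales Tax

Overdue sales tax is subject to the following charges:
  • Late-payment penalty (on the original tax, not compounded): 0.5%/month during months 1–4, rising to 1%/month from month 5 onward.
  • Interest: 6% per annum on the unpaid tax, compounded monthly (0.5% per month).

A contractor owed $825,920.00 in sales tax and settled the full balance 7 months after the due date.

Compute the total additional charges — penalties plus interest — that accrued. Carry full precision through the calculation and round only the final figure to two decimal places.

$70,640.44

Penalty, months 1–4: 4 × 0.5% × $825,920.00 = $16,518.40
Penalty, months 5–7: 3 × 1% × $825,920.00 = $24,777.60
Interest: $825,920.00 × ((1 + 0.005)^7 − 1) = $825,920.00 × 0.0355294… = $29,344.4395…
Penalties + interest = $41,296.0000 + $29,344.4395… = $70,640.44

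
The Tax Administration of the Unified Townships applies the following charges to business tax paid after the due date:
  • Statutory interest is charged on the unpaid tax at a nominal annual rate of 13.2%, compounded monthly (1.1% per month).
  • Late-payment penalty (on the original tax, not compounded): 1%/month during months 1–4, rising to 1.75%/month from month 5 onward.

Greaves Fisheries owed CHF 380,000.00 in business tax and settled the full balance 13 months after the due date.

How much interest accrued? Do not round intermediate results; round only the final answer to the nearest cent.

CHF 58,075.15

Interest: CHF 380,000.00 × ((1 + 0.011)^13 − 1) = CHF 380,000.00 × 0.1528293… = CHF 58,075.1510…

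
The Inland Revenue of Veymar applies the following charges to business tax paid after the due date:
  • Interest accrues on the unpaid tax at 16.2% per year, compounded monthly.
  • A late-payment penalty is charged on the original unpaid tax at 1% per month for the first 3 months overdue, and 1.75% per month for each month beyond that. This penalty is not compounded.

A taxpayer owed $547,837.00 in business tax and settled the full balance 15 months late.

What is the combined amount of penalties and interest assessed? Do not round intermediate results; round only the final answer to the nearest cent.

Penalty, months 1–3: 3 × 1% × $547,837.00 = $16,435.11
Penalty, months 4–15: 12 × 1.75% × $547,837.00 = $115,045.77
Interest (16.2%/yr ÷ 12 = 1.35%/month): $547,837.00 × ((1 + 0.0135)^15 − 1) = $122,059.4184…
Penalties + interest = $131,480.8800 + $122,059.4184… = $253,540.30

$253,540.30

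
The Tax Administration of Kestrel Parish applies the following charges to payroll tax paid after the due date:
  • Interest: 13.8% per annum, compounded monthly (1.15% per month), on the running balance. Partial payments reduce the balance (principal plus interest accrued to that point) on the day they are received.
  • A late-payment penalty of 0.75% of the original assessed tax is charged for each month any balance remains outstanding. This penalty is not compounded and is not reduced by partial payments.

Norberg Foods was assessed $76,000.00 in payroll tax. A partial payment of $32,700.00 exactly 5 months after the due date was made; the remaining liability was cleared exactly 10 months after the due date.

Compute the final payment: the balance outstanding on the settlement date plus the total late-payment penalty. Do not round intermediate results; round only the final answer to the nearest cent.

$56,282.45

Balance at month 5: $76,000.0000 × (1 + 0.0115)^5 = $80,471.6725…
After $32,700.00 payment: $80,471.6725… − $32,700.00 = $47,771.6725…
Balance at month 10: $47,771.6725… × (1 + 0.0115)^5 = $50,582.4525…
Penalty: 10 × 0.75% × $76,000.00 = $5,700.00
Final settlement = outstanding balance + penalty = $50,582.4525… + $5,700.00 = $56,282.45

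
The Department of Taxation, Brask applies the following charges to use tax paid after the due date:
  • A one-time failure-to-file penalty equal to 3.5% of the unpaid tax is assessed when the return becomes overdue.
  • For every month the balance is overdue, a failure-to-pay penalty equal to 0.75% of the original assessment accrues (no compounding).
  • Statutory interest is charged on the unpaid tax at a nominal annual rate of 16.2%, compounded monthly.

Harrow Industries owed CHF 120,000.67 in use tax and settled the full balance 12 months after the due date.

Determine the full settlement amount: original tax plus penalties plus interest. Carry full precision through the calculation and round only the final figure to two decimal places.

Failure-to-file penalty: 3.5% × CHF 120,000.67 = CHF 4,200.02…
Failure-to-pay penalty: 12 × 0.75% × CHF 120,000.67 = CHF 10,800.06…
Interest (16.2%/yr ÷ 12 = 1.35%/month): CHF 120,000.67 × ((1 + 0.0135)^12 − 1) = CHF 20,950.5071…
Total = CHF 120,000.67 + CHF 15,000.0838… + CHF 20,950.5071… = CHF 155,951.26

CHF 155,951.26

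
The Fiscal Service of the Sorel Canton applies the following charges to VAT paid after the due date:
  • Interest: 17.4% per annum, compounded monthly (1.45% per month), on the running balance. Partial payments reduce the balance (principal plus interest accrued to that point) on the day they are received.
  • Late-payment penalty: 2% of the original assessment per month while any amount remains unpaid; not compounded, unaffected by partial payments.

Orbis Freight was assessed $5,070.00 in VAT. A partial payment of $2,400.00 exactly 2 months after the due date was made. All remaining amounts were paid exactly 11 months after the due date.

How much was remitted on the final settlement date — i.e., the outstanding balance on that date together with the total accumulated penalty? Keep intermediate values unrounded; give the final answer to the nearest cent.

Balance at month 2: $5,070.0000 × (1 + 0.0145)^2 = $5,218.0960…
After $2,400.00 payment: $5,218.0960… − $2,400.00 = $2,818.0960…
Balance at month 11: $2,818.0960… × (1 + 0.0145)^9 = $3,207.9253…
Penalty: 11 × 2% × $5,070.00 = $1,115.40
Final settlement = outstanding balance + penalty = $3,207.9253… + $1,115.40 = $4,323.33

$4,323.33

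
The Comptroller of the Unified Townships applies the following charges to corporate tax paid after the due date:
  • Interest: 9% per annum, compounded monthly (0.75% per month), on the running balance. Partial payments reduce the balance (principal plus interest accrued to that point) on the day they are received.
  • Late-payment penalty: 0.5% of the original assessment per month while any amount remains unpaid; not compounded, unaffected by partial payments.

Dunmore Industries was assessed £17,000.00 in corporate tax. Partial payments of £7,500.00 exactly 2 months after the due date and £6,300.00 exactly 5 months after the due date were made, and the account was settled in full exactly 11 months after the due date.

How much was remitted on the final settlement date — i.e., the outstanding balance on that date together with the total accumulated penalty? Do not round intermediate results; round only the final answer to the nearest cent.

£4,780.72

Balance at month 2: £17,000.0000 × (1 + 0.0075)^2 = £17,255.9563…
After £7,500.00 payment: £17,255.9563… − £7,500.00 = £9,755.9563…
Balance at month 5: £9,755.9563… × (1 + 0.0075)^3 = £9,977.1157…
After £6,300.00 payment: £9,977.1157… − £6,300.00 = £3,677.1157…
Balance at month 11: £3,677.1157… × (1 + 0.0075)^6 = £3,845.7197…
Penalty: 11 × 0.5% × £17,000.00 = £935.00
Final settlement = outstanding balance + penalty = £3,845.7197… + £935.00 = £4,780.72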